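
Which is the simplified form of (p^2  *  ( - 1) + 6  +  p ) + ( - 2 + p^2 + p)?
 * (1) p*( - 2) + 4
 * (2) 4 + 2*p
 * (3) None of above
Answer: 2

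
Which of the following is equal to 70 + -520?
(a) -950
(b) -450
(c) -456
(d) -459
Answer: b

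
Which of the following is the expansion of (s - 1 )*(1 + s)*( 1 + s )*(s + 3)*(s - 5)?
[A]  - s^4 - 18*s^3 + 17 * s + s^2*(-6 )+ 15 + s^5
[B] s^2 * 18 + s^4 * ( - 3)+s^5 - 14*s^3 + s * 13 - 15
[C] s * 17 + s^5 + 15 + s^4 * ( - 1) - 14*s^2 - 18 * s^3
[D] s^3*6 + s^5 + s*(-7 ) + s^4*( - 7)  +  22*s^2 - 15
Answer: C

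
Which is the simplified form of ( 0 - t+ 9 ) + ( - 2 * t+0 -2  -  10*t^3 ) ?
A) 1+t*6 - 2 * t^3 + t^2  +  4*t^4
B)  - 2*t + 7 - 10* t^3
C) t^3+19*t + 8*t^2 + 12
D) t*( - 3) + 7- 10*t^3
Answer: D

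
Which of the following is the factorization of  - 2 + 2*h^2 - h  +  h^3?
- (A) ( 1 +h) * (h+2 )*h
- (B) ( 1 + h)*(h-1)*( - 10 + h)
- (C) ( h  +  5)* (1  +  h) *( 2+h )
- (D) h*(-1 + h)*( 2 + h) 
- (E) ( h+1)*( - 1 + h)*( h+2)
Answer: E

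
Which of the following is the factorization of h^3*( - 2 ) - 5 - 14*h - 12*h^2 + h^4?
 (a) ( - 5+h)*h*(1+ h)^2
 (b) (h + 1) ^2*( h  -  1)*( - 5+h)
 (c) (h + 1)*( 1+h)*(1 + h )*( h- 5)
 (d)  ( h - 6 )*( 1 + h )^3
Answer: c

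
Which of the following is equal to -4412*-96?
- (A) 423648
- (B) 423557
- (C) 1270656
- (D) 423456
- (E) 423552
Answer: E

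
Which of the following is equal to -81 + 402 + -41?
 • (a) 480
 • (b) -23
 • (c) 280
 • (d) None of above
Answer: c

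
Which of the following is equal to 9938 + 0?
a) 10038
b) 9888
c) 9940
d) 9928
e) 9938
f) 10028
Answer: e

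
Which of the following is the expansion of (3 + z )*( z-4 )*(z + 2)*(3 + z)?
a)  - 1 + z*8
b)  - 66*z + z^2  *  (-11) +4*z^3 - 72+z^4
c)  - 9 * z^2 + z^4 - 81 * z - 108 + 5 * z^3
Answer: b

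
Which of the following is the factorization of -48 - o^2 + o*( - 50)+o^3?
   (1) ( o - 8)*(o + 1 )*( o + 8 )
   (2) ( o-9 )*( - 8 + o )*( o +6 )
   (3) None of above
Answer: 3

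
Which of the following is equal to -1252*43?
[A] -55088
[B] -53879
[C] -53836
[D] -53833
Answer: C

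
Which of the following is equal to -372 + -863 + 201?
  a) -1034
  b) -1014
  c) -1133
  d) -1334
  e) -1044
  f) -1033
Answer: a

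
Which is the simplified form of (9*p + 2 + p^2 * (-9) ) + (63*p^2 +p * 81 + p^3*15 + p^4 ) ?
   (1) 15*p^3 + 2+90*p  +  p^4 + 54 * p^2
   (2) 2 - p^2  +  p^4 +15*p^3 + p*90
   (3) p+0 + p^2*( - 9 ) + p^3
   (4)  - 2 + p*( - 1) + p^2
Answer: 1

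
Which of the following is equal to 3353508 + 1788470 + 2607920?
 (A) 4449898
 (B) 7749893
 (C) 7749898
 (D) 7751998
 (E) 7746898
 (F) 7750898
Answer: C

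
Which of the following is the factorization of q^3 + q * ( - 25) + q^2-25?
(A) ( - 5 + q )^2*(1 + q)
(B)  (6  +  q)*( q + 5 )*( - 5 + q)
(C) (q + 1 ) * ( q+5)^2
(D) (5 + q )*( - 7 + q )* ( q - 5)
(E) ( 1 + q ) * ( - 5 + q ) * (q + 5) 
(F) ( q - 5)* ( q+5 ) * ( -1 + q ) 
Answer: E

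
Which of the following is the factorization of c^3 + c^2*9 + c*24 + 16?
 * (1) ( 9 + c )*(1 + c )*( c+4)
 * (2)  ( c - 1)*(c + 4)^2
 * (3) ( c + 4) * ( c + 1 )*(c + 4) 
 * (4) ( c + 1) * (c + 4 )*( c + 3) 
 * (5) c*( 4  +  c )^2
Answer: 3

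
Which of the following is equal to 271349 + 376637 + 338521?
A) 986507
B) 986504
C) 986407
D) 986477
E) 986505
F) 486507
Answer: A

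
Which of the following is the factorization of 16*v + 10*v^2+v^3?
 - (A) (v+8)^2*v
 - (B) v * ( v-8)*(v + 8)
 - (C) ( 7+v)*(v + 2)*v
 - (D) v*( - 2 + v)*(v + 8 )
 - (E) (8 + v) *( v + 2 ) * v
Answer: E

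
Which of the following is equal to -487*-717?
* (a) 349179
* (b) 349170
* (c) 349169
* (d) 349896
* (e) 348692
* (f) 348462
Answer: a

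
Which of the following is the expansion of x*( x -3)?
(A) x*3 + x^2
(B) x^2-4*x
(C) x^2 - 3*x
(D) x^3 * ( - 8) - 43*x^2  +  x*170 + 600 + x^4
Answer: C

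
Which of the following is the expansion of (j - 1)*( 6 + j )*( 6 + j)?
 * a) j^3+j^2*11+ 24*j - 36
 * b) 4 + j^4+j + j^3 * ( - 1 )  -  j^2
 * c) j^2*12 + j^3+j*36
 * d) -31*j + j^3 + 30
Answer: a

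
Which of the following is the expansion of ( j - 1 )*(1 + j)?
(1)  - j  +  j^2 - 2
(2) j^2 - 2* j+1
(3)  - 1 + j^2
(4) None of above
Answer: 3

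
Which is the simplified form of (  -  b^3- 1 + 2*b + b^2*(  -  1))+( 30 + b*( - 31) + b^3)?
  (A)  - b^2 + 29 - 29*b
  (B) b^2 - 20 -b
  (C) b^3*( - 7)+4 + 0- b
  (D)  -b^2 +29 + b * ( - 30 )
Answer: A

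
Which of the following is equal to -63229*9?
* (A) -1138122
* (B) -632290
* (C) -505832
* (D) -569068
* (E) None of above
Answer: E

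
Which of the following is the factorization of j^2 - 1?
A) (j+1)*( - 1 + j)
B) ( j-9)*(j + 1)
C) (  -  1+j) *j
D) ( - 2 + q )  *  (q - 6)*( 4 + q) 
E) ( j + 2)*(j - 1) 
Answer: A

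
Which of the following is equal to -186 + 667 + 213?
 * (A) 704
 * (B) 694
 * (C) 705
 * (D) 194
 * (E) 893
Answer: B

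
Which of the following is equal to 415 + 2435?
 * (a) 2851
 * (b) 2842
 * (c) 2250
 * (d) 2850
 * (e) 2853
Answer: d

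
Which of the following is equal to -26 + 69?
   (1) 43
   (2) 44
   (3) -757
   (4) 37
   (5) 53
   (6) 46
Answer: 1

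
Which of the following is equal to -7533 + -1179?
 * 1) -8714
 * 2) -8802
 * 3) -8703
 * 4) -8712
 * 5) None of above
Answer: 4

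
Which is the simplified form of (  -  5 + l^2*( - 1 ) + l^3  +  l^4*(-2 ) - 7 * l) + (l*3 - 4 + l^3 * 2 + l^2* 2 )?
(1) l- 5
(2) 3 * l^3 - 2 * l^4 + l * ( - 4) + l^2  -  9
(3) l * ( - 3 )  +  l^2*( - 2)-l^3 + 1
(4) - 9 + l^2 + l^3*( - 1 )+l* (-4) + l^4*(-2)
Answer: 2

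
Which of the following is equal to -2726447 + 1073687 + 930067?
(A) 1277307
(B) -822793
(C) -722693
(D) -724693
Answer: C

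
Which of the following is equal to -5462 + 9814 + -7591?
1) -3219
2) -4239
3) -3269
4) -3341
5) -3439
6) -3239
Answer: 6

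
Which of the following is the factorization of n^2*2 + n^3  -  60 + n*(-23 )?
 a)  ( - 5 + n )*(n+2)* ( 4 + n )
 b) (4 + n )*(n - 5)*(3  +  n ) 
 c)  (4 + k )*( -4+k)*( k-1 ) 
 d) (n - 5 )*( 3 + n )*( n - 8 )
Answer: b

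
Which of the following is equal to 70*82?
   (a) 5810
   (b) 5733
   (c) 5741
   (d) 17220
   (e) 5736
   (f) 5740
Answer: f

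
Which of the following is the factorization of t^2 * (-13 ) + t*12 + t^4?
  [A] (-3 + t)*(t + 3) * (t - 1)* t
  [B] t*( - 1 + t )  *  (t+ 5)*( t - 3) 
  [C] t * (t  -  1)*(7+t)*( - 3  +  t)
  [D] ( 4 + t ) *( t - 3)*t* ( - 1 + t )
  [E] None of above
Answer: D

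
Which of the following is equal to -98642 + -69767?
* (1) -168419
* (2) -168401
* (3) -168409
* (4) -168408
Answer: 3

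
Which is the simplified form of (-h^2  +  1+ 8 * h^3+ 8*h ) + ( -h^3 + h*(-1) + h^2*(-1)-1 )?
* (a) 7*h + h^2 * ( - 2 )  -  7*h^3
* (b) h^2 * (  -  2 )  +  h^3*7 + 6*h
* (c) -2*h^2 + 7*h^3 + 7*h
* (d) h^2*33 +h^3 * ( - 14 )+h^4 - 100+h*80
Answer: c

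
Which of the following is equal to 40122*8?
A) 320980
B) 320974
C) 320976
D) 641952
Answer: C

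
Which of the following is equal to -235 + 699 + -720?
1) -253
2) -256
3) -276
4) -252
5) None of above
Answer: 2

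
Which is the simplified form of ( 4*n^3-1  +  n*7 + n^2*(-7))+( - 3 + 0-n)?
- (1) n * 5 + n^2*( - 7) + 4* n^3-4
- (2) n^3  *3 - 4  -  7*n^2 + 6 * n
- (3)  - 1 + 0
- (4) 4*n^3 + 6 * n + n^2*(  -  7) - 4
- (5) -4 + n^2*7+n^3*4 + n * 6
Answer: 4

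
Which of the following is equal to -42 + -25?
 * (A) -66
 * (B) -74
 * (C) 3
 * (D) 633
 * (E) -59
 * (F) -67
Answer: F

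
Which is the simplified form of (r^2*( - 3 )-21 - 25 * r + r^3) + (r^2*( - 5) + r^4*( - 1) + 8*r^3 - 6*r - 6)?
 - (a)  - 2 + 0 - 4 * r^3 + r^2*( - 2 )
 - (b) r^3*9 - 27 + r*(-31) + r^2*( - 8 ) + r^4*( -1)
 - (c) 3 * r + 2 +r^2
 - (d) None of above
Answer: b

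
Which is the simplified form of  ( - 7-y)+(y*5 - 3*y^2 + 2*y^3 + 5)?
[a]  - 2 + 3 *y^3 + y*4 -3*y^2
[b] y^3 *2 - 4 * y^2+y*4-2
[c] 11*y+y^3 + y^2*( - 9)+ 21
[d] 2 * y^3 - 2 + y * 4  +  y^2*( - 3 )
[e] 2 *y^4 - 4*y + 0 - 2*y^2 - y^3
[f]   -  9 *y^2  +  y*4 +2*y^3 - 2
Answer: d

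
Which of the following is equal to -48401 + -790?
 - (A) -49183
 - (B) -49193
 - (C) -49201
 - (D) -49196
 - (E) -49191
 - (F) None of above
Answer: E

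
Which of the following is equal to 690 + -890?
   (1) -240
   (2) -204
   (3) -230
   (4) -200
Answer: 4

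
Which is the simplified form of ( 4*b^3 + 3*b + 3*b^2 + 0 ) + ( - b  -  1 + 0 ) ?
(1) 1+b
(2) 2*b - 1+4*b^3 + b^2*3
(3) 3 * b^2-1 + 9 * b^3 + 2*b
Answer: 2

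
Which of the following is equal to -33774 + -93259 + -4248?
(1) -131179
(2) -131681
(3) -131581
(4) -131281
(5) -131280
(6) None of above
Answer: 4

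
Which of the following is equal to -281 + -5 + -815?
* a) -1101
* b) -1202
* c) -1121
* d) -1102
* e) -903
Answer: a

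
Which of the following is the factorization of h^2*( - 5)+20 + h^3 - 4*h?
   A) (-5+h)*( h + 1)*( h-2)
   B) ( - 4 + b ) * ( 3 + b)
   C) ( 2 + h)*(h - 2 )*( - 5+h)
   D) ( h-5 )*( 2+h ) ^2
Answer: C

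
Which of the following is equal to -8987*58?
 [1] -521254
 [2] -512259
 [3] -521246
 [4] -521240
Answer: 3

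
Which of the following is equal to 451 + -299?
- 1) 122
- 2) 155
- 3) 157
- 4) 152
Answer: 4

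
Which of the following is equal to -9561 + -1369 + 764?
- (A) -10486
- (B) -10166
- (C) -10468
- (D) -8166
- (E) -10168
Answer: B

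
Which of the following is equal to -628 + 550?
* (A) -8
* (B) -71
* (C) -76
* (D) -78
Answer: D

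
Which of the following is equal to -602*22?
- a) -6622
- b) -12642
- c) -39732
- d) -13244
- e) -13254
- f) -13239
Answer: d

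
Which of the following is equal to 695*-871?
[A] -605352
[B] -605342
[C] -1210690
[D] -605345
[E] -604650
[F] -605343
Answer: D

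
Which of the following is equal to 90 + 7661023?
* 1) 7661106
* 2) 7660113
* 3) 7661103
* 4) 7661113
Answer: 4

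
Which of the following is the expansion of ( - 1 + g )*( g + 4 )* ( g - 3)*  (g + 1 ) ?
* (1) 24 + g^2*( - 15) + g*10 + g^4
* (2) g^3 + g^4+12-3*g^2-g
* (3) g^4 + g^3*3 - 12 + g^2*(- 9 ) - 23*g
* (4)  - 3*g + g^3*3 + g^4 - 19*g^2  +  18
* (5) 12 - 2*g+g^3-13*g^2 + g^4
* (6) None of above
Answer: 6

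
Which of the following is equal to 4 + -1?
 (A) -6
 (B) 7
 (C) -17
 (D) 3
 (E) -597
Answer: D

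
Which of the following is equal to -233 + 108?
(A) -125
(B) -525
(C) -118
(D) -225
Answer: A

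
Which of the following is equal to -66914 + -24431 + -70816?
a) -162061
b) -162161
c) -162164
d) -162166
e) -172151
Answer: b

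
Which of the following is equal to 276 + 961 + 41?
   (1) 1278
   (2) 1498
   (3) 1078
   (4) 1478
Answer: 1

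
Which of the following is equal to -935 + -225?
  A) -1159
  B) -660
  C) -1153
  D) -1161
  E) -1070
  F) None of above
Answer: F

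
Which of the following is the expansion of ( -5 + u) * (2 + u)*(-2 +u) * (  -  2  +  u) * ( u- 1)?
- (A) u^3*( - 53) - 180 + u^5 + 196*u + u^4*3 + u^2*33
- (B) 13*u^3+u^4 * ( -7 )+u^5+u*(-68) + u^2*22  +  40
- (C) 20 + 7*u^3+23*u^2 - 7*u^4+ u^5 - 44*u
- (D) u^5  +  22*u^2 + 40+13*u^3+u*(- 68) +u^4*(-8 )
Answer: D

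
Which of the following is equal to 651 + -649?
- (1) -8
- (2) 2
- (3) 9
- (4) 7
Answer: 2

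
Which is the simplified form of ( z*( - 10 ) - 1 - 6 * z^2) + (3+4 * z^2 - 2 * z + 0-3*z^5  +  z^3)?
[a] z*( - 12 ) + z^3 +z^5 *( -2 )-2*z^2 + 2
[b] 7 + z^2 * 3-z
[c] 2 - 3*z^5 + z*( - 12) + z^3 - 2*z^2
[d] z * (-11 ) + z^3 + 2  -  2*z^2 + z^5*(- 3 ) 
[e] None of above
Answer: c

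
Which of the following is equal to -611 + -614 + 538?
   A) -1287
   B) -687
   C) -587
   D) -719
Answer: B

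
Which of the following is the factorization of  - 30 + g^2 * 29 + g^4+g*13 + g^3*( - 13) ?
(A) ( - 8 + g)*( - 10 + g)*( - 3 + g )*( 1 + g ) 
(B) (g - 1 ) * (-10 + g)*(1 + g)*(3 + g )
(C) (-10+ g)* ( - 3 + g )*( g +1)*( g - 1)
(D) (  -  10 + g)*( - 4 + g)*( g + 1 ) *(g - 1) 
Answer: C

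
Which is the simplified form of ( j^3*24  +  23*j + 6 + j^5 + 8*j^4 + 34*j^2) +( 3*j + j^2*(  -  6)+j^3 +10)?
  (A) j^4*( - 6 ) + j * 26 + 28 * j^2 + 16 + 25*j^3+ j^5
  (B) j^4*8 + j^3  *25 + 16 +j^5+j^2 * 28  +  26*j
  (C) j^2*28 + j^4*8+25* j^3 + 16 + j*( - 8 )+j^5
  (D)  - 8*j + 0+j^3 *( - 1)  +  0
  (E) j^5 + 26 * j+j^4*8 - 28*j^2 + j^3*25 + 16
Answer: B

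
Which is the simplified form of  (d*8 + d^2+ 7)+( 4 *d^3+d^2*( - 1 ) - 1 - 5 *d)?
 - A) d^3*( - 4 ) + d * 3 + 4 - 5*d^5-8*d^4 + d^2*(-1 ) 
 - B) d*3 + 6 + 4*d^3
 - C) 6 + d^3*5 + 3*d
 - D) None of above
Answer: B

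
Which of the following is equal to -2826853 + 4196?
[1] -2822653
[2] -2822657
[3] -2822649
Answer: 2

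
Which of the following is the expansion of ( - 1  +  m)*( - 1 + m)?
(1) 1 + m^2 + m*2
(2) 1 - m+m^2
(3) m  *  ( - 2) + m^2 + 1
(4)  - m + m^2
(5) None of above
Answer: 3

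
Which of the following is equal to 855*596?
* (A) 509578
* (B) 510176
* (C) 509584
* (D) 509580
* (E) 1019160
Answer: D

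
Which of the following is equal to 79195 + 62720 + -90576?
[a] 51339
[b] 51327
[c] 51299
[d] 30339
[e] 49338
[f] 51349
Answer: a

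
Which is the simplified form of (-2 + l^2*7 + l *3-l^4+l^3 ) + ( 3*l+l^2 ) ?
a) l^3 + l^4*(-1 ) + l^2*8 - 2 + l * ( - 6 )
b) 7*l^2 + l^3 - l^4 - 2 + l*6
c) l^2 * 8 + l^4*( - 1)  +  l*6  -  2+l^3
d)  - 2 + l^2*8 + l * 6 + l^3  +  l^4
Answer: c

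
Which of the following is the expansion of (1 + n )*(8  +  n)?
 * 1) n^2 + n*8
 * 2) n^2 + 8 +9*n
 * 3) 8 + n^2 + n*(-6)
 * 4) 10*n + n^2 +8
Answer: 2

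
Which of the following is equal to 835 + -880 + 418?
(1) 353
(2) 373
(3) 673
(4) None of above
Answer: 2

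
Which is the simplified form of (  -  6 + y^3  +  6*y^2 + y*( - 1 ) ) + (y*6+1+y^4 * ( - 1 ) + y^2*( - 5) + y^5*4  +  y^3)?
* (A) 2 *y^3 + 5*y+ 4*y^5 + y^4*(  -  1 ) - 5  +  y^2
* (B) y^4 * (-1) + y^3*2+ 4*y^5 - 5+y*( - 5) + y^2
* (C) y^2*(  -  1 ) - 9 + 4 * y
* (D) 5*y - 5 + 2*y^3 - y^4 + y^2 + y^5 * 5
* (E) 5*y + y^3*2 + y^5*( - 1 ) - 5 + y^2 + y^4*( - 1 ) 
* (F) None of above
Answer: A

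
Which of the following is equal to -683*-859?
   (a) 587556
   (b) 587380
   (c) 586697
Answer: c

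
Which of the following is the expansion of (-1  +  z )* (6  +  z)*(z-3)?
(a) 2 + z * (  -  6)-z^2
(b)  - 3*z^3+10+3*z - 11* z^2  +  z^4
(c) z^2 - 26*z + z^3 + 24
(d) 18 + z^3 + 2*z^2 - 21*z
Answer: d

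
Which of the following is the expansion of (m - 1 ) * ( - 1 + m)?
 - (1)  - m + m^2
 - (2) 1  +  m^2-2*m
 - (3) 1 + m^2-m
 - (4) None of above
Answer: 2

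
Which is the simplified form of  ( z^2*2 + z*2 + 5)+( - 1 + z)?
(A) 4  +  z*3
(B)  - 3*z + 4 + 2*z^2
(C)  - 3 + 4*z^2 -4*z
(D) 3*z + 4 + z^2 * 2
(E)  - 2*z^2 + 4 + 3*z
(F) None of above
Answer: D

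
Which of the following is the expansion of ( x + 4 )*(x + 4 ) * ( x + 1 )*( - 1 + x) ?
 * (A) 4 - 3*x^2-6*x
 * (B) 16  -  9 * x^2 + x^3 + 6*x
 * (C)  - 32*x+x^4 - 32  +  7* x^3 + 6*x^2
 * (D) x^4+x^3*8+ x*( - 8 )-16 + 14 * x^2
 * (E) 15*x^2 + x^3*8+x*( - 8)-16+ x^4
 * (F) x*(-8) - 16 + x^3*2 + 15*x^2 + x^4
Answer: E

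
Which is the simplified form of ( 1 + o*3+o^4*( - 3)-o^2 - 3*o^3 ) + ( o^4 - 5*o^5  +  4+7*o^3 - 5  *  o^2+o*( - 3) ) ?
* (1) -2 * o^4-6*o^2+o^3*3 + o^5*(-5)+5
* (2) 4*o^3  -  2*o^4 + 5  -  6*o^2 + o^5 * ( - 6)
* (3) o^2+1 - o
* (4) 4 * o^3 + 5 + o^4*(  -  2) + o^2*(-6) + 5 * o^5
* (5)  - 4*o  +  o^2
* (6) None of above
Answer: 6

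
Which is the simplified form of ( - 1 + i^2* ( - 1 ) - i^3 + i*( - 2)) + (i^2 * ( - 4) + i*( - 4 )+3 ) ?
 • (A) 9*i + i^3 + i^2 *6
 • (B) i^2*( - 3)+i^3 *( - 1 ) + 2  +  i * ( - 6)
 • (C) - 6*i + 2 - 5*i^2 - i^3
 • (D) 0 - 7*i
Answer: C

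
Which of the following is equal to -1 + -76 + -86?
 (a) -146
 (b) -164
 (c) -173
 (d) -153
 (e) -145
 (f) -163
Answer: f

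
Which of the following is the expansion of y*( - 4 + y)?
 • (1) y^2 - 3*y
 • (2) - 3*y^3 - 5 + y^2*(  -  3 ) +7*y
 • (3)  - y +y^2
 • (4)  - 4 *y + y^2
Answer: 4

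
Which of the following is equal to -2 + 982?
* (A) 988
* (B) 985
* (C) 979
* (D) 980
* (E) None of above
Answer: D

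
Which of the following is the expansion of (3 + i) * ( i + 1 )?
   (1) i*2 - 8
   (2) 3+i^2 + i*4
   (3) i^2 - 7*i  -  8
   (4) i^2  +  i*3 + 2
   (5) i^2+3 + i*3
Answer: 2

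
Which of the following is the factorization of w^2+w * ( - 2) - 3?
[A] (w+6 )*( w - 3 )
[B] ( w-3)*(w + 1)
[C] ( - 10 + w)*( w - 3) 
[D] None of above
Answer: B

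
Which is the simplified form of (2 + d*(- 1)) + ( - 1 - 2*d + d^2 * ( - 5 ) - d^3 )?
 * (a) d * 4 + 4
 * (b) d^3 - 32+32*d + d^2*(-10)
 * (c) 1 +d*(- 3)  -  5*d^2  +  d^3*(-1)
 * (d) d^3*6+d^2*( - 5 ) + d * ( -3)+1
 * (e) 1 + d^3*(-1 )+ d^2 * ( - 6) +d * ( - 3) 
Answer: c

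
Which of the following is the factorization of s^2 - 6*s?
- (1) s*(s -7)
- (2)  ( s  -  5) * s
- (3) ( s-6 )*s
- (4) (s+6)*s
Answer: 3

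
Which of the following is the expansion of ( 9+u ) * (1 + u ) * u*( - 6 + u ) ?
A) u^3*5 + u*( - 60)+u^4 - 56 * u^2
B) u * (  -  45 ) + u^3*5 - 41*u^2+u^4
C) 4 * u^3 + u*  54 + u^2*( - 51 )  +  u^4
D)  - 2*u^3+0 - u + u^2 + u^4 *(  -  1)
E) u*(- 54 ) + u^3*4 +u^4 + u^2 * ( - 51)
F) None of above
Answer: E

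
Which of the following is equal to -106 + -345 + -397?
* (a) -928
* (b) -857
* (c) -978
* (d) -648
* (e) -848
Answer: e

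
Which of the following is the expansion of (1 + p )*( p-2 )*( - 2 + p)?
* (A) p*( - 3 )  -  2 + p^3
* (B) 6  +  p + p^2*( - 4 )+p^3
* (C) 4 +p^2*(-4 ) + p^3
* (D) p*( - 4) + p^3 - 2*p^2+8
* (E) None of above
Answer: E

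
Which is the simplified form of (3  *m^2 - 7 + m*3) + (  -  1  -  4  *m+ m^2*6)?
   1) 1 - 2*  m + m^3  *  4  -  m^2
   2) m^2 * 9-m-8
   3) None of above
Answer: 2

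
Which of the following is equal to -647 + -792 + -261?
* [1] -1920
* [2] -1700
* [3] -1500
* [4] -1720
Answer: 2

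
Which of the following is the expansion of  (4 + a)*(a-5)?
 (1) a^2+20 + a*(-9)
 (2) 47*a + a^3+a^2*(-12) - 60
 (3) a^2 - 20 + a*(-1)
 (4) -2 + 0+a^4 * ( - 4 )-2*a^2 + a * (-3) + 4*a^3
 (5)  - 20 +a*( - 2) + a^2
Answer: 3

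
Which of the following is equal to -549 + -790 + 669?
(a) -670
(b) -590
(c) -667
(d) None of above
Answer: a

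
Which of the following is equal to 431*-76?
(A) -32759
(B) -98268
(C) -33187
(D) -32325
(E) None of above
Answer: E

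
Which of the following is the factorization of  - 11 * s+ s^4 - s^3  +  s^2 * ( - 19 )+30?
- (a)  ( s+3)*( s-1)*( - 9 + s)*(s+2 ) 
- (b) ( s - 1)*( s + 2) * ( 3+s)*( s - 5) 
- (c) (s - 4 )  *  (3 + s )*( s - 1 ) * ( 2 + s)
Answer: b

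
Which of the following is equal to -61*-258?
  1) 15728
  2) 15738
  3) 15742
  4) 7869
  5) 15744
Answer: 2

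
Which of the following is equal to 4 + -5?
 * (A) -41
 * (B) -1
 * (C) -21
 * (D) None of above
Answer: B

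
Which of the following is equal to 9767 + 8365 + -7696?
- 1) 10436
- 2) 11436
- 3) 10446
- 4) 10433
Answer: 1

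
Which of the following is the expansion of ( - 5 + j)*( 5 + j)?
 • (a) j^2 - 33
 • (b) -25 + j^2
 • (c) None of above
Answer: b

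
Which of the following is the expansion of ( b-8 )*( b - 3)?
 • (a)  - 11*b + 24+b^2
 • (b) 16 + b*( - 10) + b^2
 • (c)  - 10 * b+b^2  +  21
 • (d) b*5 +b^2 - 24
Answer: a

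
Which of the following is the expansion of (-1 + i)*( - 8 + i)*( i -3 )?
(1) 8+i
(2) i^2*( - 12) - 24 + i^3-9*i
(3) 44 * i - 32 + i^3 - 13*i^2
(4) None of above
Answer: 4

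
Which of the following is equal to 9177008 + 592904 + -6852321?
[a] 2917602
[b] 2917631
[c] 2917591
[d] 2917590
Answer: c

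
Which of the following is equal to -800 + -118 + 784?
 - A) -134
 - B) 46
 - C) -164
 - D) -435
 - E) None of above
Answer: A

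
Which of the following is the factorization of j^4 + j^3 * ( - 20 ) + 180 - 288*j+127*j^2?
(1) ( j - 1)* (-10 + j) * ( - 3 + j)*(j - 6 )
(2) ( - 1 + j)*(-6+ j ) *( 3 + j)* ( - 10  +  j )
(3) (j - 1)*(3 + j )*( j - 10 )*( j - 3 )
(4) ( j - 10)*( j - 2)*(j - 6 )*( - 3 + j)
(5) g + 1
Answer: 1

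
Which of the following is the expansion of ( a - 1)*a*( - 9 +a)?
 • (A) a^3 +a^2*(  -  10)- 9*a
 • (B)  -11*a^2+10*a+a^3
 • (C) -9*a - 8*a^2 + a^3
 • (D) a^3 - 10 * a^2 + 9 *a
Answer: D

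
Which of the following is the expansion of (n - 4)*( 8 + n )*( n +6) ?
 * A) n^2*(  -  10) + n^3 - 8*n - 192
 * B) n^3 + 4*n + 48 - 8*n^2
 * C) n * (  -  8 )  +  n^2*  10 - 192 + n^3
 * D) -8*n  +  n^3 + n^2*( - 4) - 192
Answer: C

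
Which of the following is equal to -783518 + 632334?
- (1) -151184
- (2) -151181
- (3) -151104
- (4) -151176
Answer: 1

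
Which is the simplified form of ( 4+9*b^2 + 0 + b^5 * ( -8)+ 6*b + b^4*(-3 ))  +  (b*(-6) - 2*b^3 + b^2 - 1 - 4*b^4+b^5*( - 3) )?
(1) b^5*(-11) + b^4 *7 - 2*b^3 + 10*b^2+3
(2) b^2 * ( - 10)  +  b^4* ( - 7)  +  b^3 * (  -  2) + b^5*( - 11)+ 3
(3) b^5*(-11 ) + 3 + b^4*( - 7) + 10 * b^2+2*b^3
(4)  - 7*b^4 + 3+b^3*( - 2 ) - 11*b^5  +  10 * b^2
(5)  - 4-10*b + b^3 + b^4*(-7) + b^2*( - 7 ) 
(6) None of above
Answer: 4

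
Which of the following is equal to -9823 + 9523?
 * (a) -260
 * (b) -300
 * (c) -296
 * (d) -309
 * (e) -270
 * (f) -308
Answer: b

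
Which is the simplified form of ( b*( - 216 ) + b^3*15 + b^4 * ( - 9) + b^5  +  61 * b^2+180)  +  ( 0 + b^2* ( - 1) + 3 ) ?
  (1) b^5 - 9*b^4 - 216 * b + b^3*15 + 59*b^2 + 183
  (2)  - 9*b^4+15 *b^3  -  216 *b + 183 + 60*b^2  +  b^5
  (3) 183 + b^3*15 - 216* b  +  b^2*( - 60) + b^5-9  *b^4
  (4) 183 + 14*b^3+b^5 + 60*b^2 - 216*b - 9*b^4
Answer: 2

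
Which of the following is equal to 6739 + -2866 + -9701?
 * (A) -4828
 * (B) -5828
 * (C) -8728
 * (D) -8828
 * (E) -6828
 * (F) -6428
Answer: B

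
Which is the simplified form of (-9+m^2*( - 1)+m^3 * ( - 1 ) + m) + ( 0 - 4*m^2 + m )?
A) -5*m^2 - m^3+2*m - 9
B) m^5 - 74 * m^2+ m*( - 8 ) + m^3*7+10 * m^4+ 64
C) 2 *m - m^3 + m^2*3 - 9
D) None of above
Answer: A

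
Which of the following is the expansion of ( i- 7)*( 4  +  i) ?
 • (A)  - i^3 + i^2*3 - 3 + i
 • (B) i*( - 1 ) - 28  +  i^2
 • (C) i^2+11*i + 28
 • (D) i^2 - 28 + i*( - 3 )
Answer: D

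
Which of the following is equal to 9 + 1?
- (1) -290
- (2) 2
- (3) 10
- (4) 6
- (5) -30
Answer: 3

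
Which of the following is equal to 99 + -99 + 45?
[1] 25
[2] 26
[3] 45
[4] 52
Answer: 3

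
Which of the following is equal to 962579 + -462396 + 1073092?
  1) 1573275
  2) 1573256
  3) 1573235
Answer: 1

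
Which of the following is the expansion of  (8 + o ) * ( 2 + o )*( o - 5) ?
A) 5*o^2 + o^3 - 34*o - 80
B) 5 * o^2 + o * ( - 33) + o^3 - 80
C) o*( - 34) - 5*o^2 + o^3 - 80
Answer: A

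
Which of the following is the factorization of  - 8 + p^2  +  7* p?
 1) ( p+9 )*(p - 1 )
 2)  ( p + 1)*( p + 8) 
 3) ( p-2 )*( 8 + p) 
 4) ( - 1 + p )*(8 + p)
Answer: 4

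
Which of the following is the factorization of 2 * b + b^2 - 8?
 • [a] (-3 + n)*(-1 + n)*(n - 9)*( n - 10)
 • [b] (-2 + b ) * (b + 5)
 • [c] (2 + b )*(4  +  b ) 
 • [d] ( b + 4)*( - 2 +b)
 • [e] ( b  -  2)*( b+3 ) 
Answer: d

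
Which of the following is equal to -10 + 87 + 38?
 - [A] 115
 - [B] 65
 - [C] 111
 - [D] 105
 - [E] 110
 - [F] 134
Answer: A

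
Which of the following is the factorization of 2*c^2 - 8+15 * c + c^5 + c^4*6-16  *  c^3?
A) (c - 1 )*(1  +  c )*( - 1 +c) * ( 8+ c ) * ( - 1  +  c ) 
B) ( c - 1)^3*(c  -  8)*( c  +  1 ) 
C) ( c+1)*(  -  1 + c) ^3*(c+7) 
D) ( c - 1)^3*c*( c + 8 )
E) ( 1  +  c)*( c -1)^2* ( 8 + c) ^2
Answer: A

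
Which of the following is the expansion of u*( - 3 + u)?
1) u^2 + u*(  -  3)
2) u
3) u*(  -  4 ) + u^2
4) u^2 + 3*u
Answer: 1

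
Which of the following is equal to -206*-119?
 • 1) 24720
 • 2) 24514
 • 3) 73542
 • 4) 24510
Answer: 2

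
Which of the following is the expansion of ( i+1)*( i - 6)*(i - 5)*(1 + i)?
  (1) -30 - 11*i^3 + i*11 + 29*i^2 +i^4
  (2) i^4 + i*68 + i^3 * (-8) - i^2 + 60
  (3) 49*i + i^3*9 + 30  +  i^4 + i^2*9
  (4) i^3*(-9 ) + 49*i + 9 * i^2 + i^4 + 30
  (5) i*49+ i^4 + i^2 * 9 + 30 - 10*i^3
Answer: 4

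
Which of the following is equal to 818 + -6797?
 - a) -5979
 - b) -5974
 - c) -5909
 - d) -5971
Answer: a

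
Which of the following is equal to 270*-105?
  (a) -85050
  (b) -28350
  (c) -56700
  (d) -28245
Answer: b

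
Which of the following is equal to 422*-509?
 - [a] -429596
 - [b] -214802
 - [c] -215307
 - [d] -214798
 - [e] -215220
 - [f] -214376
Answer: d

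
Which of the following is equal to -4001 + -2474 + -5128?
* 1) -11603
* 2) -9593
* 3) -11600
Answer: 1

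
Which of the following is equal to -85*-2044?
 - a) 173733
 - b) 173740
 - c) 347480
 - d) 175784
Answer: b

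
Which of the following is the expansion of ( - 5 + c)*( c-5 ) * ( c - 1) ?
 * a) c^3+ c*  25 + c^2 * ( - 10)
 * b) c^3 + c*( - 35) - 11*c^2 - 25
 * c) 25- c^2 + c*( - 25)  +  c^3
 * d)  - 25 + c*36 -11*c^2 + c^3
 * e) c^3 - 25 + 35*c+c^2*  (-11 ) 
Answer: e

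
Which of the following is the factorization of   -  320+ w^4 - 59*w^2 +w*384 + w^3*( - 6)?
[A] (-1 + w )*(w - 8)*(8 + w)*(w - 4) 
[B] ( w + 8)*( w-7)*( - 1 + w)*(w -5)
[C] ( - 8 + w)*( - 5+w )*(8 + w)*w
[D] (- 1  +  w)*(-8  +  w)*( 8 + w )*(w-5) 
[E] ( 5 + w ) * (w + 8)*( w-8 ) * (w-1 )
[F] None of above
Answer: D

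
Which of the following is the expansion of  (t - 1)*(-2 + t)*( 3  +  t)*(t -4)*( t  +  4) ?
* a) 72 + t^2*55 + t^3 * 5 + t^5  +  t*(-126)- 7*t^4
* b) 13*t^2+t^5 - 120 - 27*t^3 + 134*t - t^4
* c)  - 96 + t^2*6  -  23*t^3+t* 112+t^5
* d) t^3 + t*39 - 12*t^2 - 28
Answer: c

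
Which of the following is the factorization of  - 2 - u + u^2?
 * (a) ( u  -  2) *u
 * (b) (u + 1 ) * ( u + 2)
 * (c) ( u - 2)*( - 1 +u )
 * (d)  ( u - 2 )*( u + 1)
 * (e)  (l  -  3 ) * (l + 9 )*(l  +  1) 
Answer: d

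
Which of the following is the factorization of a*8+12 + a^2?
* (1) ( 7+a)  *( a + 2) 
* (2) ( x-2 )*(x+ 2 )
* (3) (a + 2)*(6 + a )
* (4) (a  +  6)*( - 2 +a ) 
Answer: 3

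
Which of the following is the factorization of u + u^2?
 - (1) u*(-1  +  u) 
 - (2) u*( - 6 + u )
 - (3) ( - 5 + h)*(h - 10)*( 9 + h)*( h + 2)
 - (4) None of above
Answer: 4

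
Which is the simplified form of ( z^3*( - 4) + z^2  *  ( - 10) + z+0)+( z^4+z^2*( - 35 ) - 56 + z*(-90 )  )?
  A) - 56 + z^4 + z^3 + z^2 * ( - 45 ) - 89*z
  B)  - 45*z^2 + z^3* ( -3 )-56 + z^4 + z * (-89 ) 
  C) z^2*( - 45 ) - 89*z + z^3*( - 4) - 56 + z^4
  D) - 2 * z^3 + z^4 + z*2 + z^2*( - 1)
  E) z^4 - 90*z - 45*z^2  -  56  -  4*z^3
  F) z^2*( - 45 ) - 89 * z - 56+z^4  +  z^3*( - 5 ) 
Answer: C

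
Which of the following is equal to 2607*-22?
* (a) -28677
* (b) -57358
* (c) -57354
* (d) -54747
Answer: c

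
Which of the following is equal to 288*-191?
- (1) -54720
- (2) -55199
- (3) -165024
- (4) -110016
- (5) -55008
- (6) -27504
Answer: 5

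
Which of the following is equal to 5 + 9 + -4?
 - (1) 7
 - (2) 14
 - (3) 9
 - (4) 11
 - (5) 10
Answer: 5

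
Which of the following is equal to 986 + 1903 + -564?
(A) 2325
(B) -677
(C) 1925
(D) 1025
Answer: A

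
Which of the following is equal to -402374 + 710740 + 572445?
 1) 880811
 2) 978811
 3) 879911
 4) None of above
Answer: 1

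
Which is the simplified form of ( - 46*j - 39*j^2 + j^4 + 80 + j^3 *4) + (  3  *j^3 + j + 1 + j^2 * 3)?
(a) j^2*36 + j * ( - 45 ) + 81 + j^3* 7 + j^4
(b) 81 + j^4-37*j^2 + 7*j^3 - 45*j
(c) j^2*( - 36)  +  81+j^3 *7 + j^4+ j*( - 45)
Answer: c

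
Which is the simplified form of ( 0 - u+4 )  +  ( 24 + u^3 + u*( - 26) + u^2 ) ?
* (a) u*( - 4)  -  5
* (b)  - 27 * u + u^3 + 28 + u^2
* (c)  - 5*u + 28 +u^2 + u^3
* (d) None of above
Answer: b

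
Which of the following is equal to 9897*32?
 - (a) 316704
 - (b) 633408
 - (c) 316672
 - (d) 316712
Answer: a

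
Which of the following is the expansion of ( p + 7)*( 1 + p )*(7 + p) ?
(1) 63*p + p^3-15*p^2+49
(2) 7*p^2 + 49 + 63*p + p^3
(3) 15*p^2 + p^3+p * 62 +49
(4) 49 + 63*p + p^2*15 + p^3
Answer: 4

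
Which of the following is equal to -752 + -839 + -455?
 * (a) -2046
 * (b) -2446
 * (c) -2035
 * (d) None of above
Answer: a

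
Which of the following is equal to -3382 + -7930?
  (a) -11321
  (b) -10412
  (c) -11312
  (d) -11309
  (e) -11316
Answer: c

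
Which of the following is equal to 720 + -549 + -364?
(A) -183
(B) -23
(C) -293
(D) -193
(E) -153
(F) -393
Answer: D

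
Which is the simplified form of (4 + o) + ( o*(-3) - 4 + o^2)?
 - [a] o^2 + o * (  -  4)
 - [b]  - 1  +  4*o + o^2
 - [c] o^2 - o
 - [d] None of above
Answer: d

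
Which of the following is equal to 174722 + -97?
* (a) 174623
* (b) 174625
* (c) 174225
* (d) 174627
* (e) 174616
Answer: b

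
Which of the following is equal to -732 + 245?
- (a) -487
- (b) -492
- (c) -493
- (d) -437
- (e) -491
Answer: a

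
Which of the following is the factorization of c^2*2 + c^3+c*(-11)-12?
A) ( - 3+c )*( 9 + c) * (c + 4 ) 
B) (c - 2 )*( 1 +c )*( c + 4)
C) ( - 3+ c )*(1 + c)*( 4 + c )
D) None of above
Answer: C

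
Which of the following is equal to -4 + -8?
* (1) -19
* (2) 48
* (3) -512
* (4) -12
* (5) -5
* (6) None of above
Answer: 4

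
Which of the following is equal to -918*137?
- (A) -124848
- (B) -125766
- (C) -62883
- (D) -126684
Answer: B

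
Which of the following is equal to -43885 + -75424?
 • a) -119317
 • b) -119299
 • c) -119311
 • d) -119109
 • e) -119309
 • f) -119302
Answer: e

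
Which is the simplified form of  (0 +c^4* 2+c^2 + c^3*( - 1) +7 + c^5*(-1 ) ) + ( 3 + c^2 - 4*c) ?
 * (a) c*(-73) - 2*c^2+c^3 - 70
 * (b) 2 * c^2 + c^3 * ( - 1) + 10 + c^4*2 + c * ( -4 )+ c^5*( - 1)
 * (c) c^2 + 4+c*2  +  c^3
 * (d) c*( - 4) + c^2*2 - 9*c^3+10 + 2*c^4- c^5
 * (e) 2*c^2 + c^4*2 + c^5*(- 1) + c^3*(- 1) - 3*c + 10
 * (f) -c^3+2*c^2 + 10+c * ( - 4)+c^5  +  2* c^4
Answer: b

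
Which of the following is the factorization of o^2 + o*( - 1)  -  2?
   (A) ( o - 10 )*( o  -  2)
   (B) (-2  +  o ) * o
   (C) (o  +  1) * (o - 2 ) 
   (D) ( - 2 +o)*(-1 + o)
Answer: C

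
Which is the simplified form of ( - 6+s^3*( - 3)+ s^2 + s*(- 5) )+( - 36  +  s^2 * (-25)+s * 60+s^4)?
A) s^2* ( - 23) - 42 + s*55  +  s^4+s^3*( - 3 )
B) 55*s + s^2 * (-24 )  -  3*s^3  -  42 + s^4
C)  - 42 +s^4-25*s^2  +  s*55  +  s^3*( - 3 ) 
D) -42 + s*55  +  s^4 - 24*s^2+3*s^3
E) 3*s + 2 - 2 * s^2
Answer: B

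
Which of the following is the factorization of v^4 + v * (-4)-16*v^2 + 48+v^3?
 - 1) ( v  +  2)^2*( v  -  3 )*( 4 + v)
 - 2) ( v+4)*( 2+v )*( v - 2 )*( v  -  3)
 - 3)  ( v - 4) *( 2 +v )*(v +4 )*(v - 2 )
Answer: 2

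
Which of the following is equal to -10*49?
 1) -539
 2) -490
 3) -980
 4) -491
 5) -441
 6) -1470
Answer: 2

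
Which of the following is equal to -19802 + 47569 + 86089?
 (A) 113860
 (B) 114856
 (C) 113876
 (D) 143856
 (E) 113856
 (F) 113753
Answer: E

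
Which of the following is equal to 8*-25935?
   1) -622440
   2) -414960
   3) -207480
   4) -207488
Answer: 3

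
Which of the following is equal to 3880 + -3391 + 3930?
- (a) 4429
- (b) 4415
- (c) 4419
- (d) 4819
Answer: c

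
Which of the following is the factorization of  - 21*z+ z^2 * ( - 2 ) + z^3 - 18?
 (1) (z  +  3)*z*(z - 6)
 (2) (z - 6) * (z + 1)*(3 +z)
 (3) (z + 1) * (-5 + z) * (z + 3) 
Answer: 2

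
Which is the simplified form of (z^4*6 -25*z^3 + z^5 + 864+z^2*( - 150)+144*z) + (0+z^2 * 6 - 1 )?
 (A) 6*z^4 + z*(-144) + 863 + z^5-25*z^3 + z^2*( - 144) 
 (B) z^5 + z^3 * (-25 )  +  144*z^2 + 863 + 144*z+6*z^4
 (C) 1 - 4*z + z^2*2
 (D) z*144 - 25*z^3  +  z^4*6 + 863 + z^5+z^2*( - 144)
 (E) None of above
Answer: D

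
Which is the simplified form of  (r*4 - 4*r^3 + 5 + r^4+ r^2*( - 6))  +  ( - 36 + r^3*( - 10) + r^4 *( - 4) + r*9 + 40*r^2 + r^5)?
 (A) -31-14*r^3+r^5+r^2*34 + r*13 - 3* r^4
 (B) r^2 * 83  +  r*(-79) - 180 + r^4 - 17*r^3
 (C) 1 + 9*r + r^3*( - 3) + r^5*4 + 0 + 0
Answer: A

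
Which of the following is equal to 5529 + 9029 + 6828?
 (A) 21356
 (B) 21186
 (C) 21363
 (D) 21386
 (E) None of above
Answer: D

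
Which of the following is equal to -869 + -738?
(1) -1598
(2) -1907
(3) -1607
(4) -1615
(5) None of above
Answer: 3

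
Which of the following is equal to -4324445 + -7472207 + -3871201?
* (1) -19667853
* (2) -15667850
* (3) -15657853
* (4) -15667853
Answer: 4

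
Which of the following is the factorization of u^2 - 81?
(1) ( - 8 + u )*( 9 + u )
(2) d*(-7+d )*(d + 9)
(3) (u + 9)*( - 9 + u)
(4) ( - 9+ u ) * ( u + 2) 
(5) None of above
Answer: 3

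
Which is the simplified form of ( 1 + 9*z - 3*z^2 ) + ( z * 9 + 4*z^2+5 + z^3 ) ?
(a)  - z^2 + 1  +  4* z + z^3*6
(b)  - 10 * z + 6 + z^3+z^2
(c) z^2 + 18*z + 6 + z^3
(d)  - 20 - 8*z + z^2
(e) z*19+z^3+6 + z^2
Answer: c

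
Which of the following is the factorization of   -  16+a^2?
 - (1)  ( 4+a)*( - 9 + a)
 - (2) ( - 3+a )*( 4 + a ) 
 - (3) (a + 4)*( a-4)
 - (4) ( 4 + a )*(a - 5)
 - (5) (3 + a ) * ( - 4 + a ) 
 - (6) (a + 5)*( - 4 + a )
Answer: 3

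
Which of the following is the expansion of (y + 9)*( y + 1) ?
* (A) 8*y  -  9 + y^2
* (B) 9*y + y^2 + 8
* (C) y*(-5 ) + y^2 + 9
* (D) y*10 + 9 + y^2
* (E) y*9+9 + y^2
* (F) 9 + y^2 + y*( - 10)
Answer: D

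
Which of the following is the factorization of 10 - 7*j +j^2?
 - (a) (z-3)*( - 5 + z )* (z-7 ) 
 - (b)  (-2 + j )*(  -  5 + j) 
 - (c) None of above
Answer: b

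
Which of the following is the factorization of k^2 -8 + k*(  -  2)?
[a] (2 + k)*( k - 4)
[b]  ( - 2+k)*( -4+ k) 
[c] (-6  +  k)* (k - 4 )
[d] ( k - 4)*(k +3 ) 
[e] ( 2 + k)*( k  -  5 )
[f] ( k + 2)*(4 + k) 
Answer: a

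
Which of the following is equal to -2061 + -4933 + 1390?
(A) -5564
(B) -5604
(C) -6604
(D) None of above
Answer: B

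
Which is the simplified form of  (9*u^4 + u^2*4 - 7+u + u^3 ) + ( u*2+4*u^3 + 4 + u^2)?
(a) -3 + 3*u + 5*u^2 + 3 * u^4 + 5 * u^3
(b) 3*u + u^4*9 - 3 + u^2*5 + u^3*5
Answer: b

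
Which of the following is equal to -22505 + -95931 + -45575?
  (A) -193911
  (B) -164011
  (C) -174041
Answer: B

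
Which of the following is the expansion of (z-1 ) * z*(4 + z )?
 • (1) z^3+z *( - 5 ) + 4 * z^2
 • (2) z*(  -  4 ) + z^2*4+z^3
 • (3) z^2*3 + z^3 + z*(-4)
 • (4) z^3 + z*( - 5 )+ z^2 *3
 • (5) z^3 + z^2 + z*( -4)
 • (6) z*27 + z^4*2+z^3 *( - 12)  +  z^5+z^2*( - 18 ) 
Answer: 3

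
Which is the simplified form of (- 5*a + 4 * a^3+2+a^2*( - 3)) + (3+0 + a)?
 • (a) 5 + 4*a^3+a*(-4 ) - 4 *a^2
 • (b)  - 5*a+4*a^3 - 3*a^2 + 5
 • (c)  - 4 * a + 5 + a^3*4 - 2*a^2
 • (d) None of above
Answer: d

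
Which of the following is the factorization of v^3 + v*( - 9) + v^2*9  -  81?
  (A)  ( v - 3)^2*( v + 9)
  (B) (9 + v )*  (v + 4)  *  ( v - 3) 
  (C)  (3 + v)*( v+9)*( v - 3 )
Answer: C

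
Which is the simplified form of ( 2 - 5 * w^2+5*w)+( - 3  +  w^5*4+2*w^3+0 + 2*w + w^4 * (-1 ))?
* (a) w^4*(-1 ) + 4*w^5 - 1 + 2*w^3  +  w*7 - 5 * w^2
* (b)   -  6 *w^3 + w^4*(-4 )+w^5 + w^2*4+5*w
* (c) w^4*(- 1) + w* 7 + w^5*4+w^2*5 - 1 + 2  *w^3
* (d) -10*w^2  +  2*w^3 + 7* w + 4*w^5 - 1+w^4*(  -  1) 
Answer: a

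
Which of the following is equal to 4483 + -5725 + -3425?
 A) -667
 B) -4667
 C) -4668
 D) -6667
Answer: B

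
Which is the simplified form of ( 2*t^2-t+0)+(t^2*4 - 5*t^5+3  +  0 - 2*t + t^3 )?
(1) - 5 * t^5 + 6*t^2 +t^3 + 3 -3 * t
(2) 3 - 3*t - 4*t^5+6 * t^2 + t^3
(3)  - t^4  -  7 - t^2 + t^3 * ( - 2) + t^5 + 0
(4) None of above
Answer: 1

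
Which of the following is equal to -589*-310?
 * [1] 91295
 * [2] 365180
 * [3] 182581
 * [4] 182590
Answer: 4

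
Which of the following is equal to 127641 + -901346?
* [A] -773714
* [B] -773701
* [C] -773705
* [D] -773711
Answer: C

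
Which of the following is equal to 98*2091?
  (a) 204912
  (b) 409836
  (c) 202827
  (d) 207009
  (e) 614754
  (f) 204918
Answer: f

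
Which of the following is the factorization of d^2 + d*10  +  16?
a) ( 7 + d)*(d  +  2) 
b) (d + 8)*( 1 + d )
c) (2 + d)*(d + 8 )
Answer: c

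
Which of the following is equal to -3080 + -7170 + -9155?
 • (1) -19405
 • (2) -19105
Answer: 1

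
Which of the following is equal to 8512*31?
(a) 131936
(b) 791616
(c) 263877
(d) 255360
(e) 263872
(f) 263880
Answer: e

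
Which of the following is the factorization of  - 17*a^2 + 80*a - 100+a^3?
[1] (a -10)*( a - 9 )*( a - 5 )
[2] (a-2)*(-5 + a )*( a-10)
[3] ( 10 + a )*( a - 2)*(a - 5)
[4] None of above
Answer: 2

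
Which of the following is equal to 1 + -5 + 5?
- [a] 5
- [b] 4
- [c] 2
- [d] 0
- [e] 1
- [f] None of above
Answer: e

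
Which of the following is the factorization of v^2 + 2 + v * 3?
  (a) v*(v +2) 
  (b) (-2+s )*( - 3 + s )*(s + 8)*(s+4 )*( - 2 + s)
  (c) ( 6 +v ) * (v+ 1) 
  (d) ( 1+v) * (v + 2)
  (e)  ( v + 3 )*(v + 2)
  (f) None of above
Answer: d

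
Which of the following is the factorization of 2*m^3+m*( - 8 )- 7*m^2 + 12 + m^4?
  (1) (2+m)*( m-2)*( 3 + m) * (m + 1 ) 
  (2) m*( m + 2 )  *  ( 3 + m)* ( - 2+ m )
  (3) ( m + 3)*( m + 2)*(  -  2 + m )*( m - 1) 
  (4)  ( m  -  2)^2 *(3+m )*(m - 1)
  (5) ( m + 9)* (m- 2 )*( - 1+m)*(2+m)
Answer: 3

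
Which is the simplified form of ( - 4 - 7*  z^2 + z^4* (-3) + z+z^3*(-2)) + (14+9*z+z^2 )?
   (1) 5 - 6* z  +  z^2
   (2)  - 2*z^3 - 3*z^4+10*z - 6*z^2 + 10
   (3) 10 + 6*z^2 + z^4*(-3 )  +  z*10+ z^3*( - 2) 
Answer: 2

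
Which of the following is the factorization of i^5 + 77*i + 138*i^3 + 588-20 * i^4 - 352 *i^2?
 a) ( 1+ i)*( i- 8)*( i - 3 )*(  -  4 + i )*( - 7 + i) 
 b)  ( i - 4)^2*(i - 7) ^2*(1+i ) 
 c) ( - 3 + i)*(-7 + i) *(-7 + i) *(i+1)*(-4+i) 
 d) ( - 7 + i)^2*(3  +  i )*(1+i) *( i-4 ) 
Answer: c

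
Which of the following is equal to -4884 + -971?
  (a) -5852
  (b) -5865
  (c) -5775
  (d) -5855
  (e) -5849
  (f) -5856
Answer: d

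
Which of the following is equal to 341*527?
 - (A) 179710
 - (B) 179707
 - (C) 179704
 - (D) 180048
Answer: B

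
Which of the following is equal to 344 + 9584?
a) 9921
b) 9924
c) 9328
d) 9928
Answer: d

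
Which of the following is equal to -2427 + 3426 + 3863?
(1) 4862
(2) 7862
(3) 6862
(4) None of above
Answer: 1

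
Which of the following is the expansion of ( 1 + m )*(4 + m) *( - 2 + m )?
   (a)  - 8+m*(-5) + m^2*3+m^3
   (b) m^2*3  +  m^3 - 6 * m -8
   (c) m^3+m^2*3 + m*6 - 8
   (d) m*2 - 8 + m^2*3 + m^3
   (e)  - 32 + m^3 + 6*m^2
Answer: b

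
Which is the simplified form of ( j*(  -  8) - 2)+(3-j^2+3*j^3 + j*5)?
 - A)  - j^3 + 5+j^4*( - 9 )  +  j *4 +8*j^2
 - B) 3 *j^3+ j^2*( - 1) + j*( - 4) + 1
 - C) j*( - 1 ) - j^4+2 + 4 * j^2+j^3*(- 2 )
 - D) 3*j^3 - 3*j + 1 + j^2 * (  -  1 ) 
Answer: D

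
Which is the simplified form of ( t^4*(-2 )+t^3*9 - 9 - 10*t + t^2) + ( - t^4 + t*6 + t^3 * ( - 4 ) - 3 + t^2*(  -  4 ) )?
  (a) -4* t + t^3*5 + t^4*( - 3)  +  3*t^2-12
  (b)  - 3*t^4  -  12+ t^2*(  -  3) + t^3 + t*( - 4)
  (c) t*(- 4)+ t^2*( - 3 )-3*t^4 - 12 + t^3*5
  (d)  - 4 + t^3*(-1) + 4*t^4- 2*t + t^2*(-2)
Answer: c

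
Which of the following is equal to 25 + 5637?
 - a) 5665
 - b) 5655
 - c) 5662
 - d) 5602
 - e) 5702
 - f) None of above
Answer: c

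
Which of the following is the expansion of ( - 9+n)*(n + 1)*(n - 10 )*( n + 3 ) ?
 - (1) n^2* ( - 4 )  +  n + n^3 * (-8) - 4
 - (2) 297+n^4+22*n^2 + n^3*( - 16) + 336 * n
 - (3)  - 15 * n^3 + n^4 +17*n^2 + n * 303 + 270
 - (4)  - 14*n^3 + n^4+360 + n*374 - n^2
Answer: 3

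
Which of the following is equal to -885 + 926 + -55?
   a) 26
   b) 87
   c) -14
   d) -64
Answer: c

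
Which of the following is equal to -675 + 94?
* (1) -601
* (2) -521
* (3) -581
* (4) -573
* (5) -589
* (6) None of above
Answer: 3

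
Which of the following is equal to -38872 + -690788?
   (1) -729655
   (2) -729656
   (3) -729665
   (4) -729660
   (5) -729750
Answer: 4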